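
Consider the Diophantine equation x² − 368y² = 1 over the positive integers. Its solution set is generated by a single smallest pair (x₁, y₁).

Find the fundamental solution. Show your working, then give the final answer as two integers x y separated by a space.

d=368: √d = [19; 5,2,5,38] (ℓ=4, even), read p_3/q_3
a_0=19:  p_0=19·1+0=19,  q_0=19·0+1=1
a_1=5:  p_1=5·19+1=96,  q_1=5·1+0=5
a_2=2:  p_2=2·96+19=211,  q_2=2·5+1=11
a_3=5:  p_3=5·211+96=1151,  q_3=5·11+5=60
(x₁, y₁) = (1151, 60);  1151² − 368·60² = 1 ✓

1151 60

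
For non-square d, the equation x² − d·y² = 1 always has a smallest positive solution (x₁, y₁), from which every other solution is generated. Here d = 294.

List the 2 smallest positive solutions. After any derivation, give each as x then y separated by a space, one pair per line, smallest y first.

4801 280
46099201 2688560

√294 → a₀=17, period (6,1,4,1,6,34); ℓ=6 even so k=5
k=0  a_k=17  p_k/q_k = 17/1
…
k=2  a_k=1  p_k/q_k = 120/7
…
k=4  a_k=1  p_k/q_k = 703/41
k=5  a_k=6  p_k/q_k = 4801/280
(x₁, y₁) = (4801, 280);  4801² − 294·280² = 1 ✓
k=2:  x_2 = 4801·4801+294·280·280 = 46099201,  y_2 = 4801·280+280·4801 = 2688560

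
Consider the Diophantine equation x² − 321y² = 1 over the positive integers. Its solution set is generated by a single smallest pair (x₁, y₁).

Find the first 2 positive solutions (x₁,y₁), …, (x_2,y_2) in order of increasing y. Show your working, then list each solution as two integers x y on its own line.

215 12
92449 5160

[17; 1,10,1,34] for √321; ℓ=4 ⇒ convergent index 3
k=0  a_k=17  p_k/q_k = 17/1
k=1  a_k=1  p_k/q_k = 18/1
k=2  a_k=10  p_k/q_k = 197/11
k=3  a_k=1  p_k/q_k = 215/12
fundamental: x₁=215, y₁=12  (since 46225 − 321·144 = 1)
k=2:  x_2 = 215·215+321·12·12 = 92449,  y_2 = 215·12+12·215 = 5160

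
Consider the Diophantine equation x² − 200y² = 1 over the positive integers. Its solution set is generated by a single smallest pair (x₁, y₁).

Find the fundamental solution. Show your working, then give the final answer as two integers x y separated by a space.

99 7

d=200: √d = [14; 7,28] (ℓ=2, even), read p_1/q_1
a_0=14:  p_0=14·1+0=14,  q_0=14·0+1=1
a_1=7:  p_1=7·14+1=99,  q_1=7·1+0=7
fundamental: x₁=99, y₁=7  (since 9801 − 200·49 = 1)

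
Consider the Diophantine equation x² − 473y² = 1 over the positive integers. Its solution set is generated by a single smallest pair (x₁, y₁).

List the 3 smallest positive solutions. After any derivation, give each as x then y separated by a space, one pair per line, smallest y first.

[21; 1,2,1,42] for √473; ℓ=4 ⇒ convergent index 3
a_0=21:  p_0=21·1+0=21,  q_0=21·0+1=1
…
a_2=2:  p_2=2·22+21=65,  q_2=2·1+1=3
a_3=1:  p_3=1·65+22=87,  q_3=1·3+1=4
→ (87, 4).  Check: 87²=7569, 473·4²=7568, difference 1.
(87+4√473)^2 = 15137 + 696√473
(87+4√473)^3 = 2633751 + 121100√473

87 4
15137 696
2633751 121100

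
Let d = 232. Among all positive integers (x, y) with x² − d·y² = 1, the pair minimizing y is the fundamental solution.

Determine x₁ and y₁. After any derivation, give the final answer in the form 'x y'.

d=232: √d = [15; 4,3,7,3,4,30] (ℓ=6, even), read p_5/q_5
k=0  a_k=15  p_k/q_k = 15/1
k=1  a_k=4  p_k/q_k = 61/4
k=2  a_k=3  p_k/q_k = 198/13
k=3  a_k=7  p_k/q_k = 1447/95
k=4  a_k=3  p_k/q_k = 4539/298
k=5  a_k=4  p_k/q_k = 19603/1287
→ (19603, 1287).  Check: 19603²=384277609, 232·1287²=384277608, difference 1.

19603 1287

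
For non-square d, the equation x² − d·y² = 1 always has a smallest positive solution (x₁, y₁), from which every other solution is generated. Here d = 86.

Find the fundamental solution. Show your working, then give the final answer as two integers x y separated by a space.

d=86: √d = [9; 3,1,1,1,8,1,1,1,3,18] (ℓ=10, even), read p_9/q_9
step 0: (9, 1)  from 9·(1,0) + (0,1)
…
step 2: (37, 4)  from 1·(28,3) + (9,1)
…
step 4: (102, 11)  from 1·(65,7) + (37,4)
step 5: (881, 95)  from 8·(102,11) + (65,7)
step 6: (983, 106)  from 1·(881,95) + (102,11)
step 7: (1864, 201)  from 1·(983,106) + (881,95)
step 8: (2847, 307)  from 1·(1864,201) + (983,106)
step 9: (10405, 1122)  from 3·(2847,307) + (1864,201)
fundamental: x₁=10405, y₁=1122  (since 108264025 − 86·1258884 = 1)

10405 1122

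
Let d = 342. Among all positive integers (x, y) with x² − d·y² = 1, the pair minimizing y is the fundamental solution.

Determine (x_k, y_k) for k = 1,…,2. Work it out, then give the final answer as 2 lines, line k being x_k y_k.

√342 → a₀=18, period (2,36); ℓ=2 even so k=1
step 0: (18, 1)  from 18·(1,0) + (0,1)
step 1: (37, 2)  from 2·(18,1) + (1,0)
→ (37, 2).  Check: 37²=1369, 342·2²=1368, difference 1.
(x_2, y_2) = (37·37 + 342·2·2, 37·2 + 2·37) = (2737, 148)

37 2
2737 148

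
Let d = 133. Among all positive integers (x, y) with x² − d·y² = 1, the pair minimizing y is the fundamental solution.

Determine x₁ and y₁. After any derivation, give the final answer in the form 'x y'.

√133 = [11; 1,1,7,5,1,…,1,1,22, …], period ℓ=16 (even) → k=15
step 0: (11, 1)  from 11·(1,0) + (0,1)
step 1: (12, 1)  from 1·(11,1) + (1,0)
…
step 3: (173, 15)  from 7·(23,2) + (12,1)
step 4: (888, 77)  from 5·(173,15) + (23,2)
step 5: (1061, 92)  from 1·(888,77) + (173,15)
…
step 7: (3010, 261)  from 1·(1949,169) + (1061,92)
step 8: (7969, 691)  from 2·(3010,261) + (1949,169)
…
step 10: (18948, 1643)  from 1·(10979,952) + (7969,691)
…
step 13: (1210008, 104921)  from 7·(168583,14618) + (29927,2595)
step 14: (1378591, 119539)  from 1·(1210008,104921) + (168583,14618)
step 15: (2588599, 224460)  from 1·(1378591,119539) + (1210008,104921)
→ (2588599, 224460).  Check: 2588599²=6700844782801, 133·224460²=6700844782800, difference 1.

2588599 224460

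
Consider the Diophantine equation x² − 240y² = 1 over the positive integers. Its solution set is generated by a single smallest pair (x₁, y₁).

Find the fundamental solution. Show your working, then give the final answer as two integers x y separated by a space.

31 2

√240 → a₀=15, period (2,30); ℓ=2 even so k=1
a_0=15:  p_0=15·1+0=15,  q_0=15·0+1=1
a_1=2:  p_1=2·15+1=31,  q_1=2·1+0=2
fundamental: x₁=31, y₁=2  (since 961 − 240·4 = 1)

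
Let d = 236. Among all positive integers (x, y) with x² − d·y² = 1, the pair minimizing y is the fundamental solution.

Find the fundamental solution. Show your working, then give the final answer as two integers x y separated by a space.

√236 → a₀=15, period (2,1,3,5,1,6,1,5,3,1,2,30); ℓ=12 even so k=11
k=0  a_k=15  p_k/q_k = 15/1
…
k=2  a_k=1  p_k/q_k = 46/3
k=3  a_k=3  p_k/q_k = 169/11
…
k=8  a_k=5  p_k/q_k = 48806/3177
k=9  a_k=3  p_k/q_k = 154729/10072
k=10  a_k=1  p_k/q_k = 203535/13249
k=11  a_k=2  p_k/q_k = 561799/36570
(x₁, y₁) = (561799, 36570);  561799² − 236·36570² = 1 ✓

561799 36570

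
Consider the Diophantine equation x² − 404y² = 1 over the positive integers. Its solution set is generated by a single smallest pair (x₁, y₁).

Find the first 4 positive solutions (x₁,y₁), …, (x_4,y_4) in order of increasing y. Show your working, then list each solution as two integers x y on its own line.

201 10
80801 4020
32481801 1616030
13057603201 649640040

[20; 10,40] for √404; ℓ=2 ⇒ convergent index 1
a_0=20:  p_0=20·1+0=20,  q_0=20·0+1=1
a_1=10:  p_1=10·20+1=201,  q_1=10·1+0=10
(x₁, y₁) = (201, 10);  201² − 404·10² = 1 ✓
(x_2, y_2) = (201·201 + 404·10·10, 201·10 + 10·201) = (80801, 4020)
(x_3, y_3) = (201·80801 + 404·10·4020, 201·4020 + 10·80801) = (32481801, 1616030)
(x_4, y_4) = (201·32481801 + 404·10·1616030, 201·1616030 + 10·32481801) = (13057603201, 649640040)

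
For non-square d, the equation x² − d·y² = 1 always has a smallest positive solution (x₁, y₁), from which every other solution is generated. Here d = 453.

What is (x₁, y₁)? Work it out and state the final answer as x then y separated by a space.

1653751 77700

√453 → a₀=21, period (3,1,1,10,14,10,1,1,3,42); ℓ=10 even so k=9
i=0: a=21 ⇒ p=21, q=1
…
i=3: a=1 ⇒ p=149, q=7
i=4: a=10 ⇒ p=1575, q=74
…
i=8: a=1 ⇒ p=469329, q=22051
i=9: a=3 ⇒ p=1653751, q=77700
fundamental: x₁=1653751, y₁=77700  (since 2734892370001 − 453·6037290000 = 1)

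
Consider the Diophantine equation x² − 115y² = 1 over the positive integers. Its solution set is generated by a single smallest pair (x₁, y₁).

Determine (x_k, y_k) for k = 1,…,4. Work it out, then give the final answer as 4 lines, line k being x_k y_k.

1126 105
2535751 236460
5710510126 532507815
12860066268001 1199207362920

√115 = [10; 1,2,1,1,1,1,1,2,1,20, …], period ℓ=10 (even) → k=9
k=0  a_k=10  p_k/q_k = 10/1
k=1  a_k=1  p_k/q_k = 11/1
…
k=4  a_k=1  p_k/q_k = 75/7
…
k=7  a_k=1  p_k/q_k = 311/29
k=8  a_k=2  p_k/q_k = 815/76
k=9  a_k=1  p_k/q_k = 1126/105
→ (1126, 105).  Check: 1126²=1267876, 115·105²=1267875, difference 1.
(x_2, y_2) = (1126·1126 + 115·105·105, 1126·105 + 105·1126) = (2535751, 236460)
(x_3, y_3) = (1126·2535751 + 115·105·236460, 1126·236460 + 105·2535751) = (5710510126, 532507815)
(x_4, y_4) = (1126·5710510126 + 115·105·532507815, 1126·532507815 + 105·5710510126) = (12860066268001, 1199207362920)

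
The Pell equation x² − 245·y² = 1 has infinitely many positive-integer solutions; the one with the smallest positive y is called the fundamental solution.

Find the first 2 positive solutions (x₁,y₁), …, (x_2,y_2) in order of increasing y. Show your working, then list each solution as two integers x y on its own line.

[15; 1,1,1,7,6,7,1,1,1,30] for √245; ℓ=10 ⇒ convergent index 9
a_0=15:  p_0=15·1+0=15,  q_0=15·0+1=1
a_1=1:  p_1=1·15+1=16,  q_1=1·1+0=1
a_2=1:  p_2=1·16+15=31,  q_2=1·1+1=2
a_3=1:  p_3=1·31+16=47,  q_3=1·2+1=3
a_4=7:  p_4=7·47+31=360,  q_4=7·3+2=23
a_5=6:  p_5=6·360+47=2207,  q_5=6·23+3=141
…
a_7=1:  p_7=1·15809+2207=18016,  q_7=1·1010+141=1151
a_8=1:  p_8=1·18016+15809=33825,  q_8=1·1151+1010=2161
a_9=1:  p_9=1·33825+18016=51841,  q_9=1·2161+1151=3312
fundamental: x₁=51841, y₁=3312  (since 2687489281 − 245·10969344 = 1)
n=2: (51841,3312)∘(51841,3312) = (51841·51841+245·3312·3312, 51841·3312+3312·51841) = (5374978561,343394784)

51841 3312
5374978561 343394784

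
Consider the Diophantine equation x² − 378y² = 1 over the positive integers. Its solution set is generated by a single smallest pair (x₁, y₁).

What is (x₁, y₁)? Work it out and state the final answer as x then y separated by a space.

d=378: √d = [19; 2,3,1,4,1,3,2,38] (ℓ=8, even), read p_7/q_7
step 0: (19, 1)  from 19·(1,0) + (0,1)
step 1: (39, 2)  from 2·(19,1) + (1,0)
step 2: (136, 7)  from 3·(39,2) + (19,1)
step 3: (175, 9)  from 1·(136,7) + (39,2)
step 4: (836, 43)  from 4·(175,9) + (136,7)
step 5: (1011, 52)  from 1·(836,43) + (175,9)
step 6: (3869, 199)  from 3·(1011,52) + (836,43)
step 7: (8749, 450)  from 2·(3869,199) + (1011,52)
→ (8749, 450).  Check: 8749²=76545001, 378·450²=76545000, difference 1.

8749 450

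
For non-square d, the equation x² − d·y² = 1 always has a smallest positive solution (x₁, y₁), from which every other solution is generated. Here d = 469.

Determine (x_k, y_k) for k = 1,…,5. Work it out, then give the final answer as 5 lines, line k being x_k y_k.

√469 → a₀=21, period (1,1,1,10,6,10,1,1,1,42); ℓ=10 even so k=9
i=0: a=21 ⇒ p=21, q=1
…
i=2: a=1 ⇒ p=43, q=2
…
i=7: a=1 ⇒ p=47146, q=2177
i=8: a=1 ⇒ p=90069, q=4159
i=9: a=1 ⇒ p=137215, q=6336
(x₁, y₁) = (137215, 6336);  137215² − 469·6336² = 1 ✓
(x_2, y_2) = (137215·137215 + 469·6336·6336, 137215·6336 + 6336·137215) = (37655912449, 1738788480)
(x_3, y_3) = (137215·37655912449 + 469·6336·1738788480, 137215·1738788480 + 6336·37655912449) = (10333912053241855, 477175722560064)
(x_4, y_4) = (137215·10333912053241855 + 469·6336·477175722560064, 137215·477175722560064 + 6336·10333912053241855) = (2835935484733506355201, 130951333540419575040)
(x_5, y_5) = (137215·2835935484733506355201 + 469·6336·130951333540419575040, 137215·130951333540419575040 + 6336·2835935484733506355201) = (778265775065082237004568575, 35936974463020168255667136)

137215 6336
37655912449 1738788480
10333912053241855 477175722560064
2835935484733506355201 130951333540419575040
778265775065082237004568575 35936974463020168255667136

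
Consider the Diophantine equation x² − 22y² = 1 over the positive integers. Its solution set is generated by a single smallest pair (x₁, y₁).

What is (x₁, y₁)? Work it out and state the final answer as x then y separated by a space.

√22 → a₀=4, period (1,2,4,2,1,8); ℓ=6 even so k=5
a_0=4:  p_0=4·1+0=4,  q_0=4·0+1=1
a_1=1:  p_1=1·4+1=5,  q_1=1·1+0=1
a_2=2:  p_2=2·5+4=14,  q_2=2·1+1=3
…
a_4=2:  p_4=2·61+14=136,  q_4=2·13+3=29
a_5=1:  p_5=1·136+61=197,  q_5=1·29+13=42
fundamental: x₁=197, y₁=42  (since 38809 − 22·1764 = 1)

197 42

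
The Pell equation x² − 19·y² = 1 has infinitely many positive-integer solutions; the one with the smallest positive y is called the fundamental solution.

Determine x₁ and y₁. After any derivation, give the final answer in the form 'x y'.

170 39

[4; 2,1,3,1,2,8] for √19; ℓ=6 ⇒ convergent index 5
a_0=4:  p_0=4·1+0=4,  q_0=4·0+1=1
…
a_2=1:  p_2=1·9+4=13,  q_2=1·2+1=3
…
a_4=1:  p_4=1·48+13=61,  q_4=1·11+3=14
a_5=2:  p_5=2·61+48=170,  q_5=2·14+11=39
(x₁, y₁) = (170, 39);  170² − 19·39² = 1 ✓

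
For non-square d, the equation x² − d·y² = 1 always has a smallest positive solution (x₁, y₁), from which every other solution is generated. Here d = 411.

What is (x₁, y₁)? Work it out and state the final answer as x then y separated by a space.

[20; 3,1,1,1,19,1,1,1,3,40] for √411; ℓ=10 ⇒ convergent index 9
i=0: a=20 ⇒ p=20, q=1
i=1: a=3 ⇒ p=61, q=3
…
i=3: a=1 ⇒ p=142, q=7
i=4: a=1 ⇒ p=223, q=11
i=5: a=19 ⇒ p=4379, q=216
i=6: a=1 ⇒ p=4602, q=227
i=7: a=1 ⇒ p=8981, q=443
i=8: a=1 ⇒ p=13583, q=670
i=9: a=3 ⇒ p=49730, q=2453
(x₁, y₁) = (49730, 2453);  49730² − 411·2453² = 1 ✓

49730 2453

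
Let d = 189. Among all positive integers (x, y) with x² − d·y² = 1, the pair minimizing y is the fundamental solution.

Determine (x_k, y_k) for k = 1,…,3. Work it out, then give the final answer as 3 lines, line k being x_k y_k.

55 4
6049 440
665335 48396

√189 → a₀=13, period (1,2,1,26); ℓ=4 even so k=3
k=0  a_k=13  p_k/q_k = 13/1
…
k=2  a_k=2  p_k/q_k = 41/3
k=3  a_k=1  p_k/q_k = 55/4
→ (55, 4).  Check: 55²=3025, 189·4²=3024, difference 1.
(x_2, y_2) = (55·55 + 189·4·4, 55·4 + 4·55) = (6049, 440)
(x_3, y_3) = (55·6049 + 189·4·440, 55·440 + 4·6049) = (665335, 48396)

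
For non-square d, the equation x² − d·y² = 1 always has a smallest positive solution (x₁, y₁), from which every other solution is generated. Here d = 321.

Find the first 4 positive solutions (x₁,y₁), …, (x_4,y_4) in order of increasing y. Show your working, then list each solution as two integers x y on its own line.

215 12
92449 5160
39752855 2218788
17093635201 954073680

[17; 1,10,1,34] for √321; ℓ=4 ⇒ convergent index 3
i=0: a=17 ⇒ p=17, q=1
i=1: a=1 ⇒ p=18, q=1
i=2: a=10 ⇒ p=197, q=11
i=3: a=1 ⇒ p=215, q=12
→ (215, 12).  Check: 215²=46225, 321·12²=46224, difference 1.
k=2:  x_2 = 215·215+321·12·12 = 92449,  y_2 = 215·12+12·215 = 5160
k=3:  x_3 = 215·92449+321·12·5160 = 39752855,  y_3 = 215·5160+12·92449 = 2218788
k=4:  x_4 = 215·39752855+321·12·2218788 = 17093635201,  y_4 = 215·2218788+12·39752855 = 954073680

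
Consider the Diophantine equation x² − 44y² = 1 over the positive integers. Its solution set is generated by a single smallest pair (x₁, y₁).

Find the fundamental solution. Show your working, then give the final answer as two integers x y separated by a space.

[6; 1,1,1,2,1,1,1,12] for √44; ℓ=8 ⇒ convergent index 7
i=0: a=6 ⇒ p=6, q=1
…
i=3: a=1 ⇒ p=20, q=3
…
i=5: a=1 ⇒ p=73, q=11
i=6: a=1 ⇒ p=126, q=19
i=7: a=1 ⇒ p=199, q=30
→ (199, 30).  Check: 199²=39601, 44·30²=39600, difference 1.

199 30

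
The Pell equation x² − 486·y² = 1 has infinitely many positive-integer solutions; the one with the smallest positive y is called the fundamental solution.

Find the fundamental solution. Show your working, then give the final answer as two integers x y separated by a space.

485 22

d=486: √d = [22; 22,44] (ℓ=2, even), read p_1/q_1
k=0  a_k=22  p_k/q_k = 22/1
k=1  a_k=22  p_k/q_k = 485/22
→ (485, 22).  Check: 485²=235225, 486·22²=235224, difference 1.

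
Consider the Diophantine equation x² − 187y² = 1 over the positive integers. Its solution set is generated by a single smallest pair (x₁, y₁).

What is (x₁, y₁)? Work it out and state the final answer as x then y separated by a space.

d=187: √d = [13; 1,2,13,2,1,26] (ℓ=6, even), read p_5/q_5
k=0  a_k=13  p_k/q_k = 13/1
k=1  a_k=1  p_k/q_k = 14/1
k=2  a_k=2  p_k/q_k = 41/3
…
k=4  a_k=2  p_k/q_k = 1135/83
k=5  a_k=1  p_k/q_k = 1682/123
→ (1682, 123).  Check: 1682²=2829124, 187·123²=2829123, difference 1.

1682 123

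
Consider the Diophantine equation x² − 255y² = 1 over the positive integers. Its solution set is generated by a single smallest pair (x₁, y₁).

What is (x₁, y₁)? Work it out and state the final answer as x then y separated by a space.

d=255: √d = [15; 1,30] (ℓ=2, even), read p_1/q_1
step 0: (15, 1)  from 15·(1,0) + (0,1)
step 1: (16, 1)  from 1·(15,1) + (1,0)
(x₁, y₁) = (16, 1);  16² − 255·1² = 1 ✓

16 1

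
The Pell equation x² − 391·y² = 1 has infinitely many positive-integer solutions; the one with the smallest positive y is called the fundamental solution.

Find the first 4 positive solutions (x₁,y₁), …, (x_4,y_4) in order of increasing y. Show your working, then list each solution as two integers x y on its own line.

√391 = [19; 1,3,2,2,1,…,3,1,38, …], period ℓ=16 (even) → k=15
a_0=19:  p_0=19·1+0=19,  q_0=19·0+1=1
a_1=1:  p_1=1·19+1=20,  q_1=1·1+0=1
a_2=3:  p_2=3·20+19=79,  q_2=3·1+1=4
a_3=2:  p_3=2·79+20=178,  q_3=2·4+1=9
a_4=2:  p_4=2·178+79=435,  q_4=2·9+4=22
a_5=1:  p_5=1·435+178=613,  q_5=1·22+9=31
a_6=1:  p_6=1·613+435=1048,  q_6=1·31+22=53
a_7=2:  p_7=2·1048+613=2709,  q_7=2·53+31=137
a_8=19:  p_8=19·2709+1048=52519,  q_8=19·137+53=2656
…
a_10=1:  p_10=1·107747+52519=160266,  q_10=1·5449+2656=8105
a_11=1:  p_11=1·160266+107747=268013,  q_11=1·8105+5449=13554
…
a_14=3:  p_14=3·1660597+696292=5678083,  q_14=3·83980+35213=287153
a_15=1:  p_15=1·5678083+1660597=7338680,  q_15=1·287153+83980=371133
→ (7338680, 371133).  Check: 7338680²=53856224142400, 391·371133²=53856224142399, difference 1.
(x_2, y_2) = (7338680·7338680 + 391·371133·371133, 7338680·371133 + 371133·7338680) = (107712448284799, 5447252648880)
(x_3, y_3) = (7338680·107712448284799 + 391·371133·5447252648880, 7338680·5447252648880 + 371133·107712448284799) = (1580934379957370111960, 79951288138564985667)
(x_4, y_4) = (7338680·1580934379957370111960 + 391·371133·79951288138564985667, 7338680·79951288138564985667 + 371133·1580934379957370111960) = (23203943031010998074028940801, 1173473838473442730776750240)

7338680 371133
107712448284799 5447252648880
1580934379957370111960 79951288138564985667
23203943031010998074028940801 1173473838473442730776750240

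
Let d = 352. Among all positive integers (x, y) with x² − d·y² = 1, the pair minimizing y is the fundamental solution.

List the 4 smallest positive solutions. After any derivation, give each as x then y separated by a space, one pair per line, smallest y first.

[18; 1,3,5,9,5,3,1,36] for √352; ℓ=8 ⇒ convergent index 7
step 0: (18, 1)  from 18·(1,0) + (0,1)
…
step 2: (75, 4)  from 3·(19,1) + (18,1)
…
step 4: (3621, 193)  from 9·(394,21) + (75,4)
step 5: (18499, 986)  from 5·(3621,193) + (394,21)
step 6: (59118, 3151)  from 3·(18499,986) + (3621,193)
step 7: (77617, 4137)  from 1·(59118,3151) + (18499,986)
→ (77617, 4137).  Check: 77617²=6024398689, 352·4137²=6024398688, difference 1.
n=2: (77617,4137)∘(77617,4137) = (77617·77617+352·4137·4137, 77617·4137+4137·77617) = (12048797377,642203058)
n=3: (12048797377,642203058)∘(77617,4137) = (77617·12048797377+352·4137·642203058, 77617·642203058+4137·12048797377) = (1870383011943601,99691749501435)
n=4: (1870383011943601,99691749501435)∘(77617,4137) = (77617·1870383011943601+352·4137·99691749501435, 77617·99691749501435+4137·1870383011943601) = (290347036464004160257,15475549041463557732)

77617 4137
12048797377 642203058
1870383011943601 99691749501435
290347036464004160257 15475549041463557732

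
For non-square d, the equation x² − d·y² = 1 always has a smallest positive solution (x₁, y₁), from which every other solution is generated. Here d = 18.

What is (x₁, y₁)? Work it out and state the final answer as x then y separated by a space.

17 4

[4; 4,8] for √18; ℓ=2 ⇒ convergent index 1
k=0  a_k=4  p_k/q_k = 4/1
k=1  a_k=4  p_k/q_k = 17/4
fundamental: x₁=17, y₁=4  (since 289 − 18·16 = 1)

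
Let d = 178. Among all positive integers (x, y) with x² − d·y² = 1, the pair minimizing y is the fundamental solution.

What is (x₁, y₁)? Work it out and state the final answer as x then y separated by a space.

√178 = [13; 2,1,12,1,2,26, …], period ℓ=6 (even) → k=5
k=0  a_k=13  p_k/q_k = 13/1
…
k=3  a_k=12  p_k/q_k = 507/38
k=4  a_k=1  p_k/q_k = 547/41
k=5  a_k=2  p_k/q_k = 1601/120
fundamental: x₁=1601, y₁=120  (since 2563201 − 178·14400 = 1)

1601 120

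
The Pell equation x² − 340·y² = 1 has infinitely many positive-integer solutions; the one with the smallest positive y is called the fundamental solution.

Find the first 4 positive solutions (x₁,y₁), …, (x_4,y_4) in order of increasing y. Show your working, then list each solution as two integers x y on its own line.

[18; 2,3,1,1,1,…,3,2,36] for √340; ℓ=14 ⇒ convergent index 13
step 0: (18, 1)  from 18·(1,0) + (0,1)
step 1: (37, 2)  from 2·(18,1) + (1,0)
…
step 3: (166, 9)  from 1·(129,7) + (37,2)
step 4: (295, 16)  from 1·(166,9) + (129,7)
step 5: (461, 25)  from 1·(295,16) + (166,9)
step 6: (756, 41)  from 1·(461,25) + (295,16)
step 7: (6509, 353)  from 8·(756,41) + (461,25)
step 8: (7265, 394)  from 1·(6509,353) + (756,41)
step 9: (13774, 747)  from 1·(7265,394) + (6509,353)
step 10: (21039, 1141)  from 1·(13774,747) + (7265,394)
step 11: (34813, 1888)  from 1·(21039,1141) + (13774,747)
step 12: (125478, 6805)  from 3·(34813,1888) + (21039,1141)
step 13: (285769, 15498)  from 2·(125478,6805) + (34813,1888)
fundamental: x₁=285769, y₁=15498  (since 81663921361 − 340·240188004 = 1)
(x_2, y_2) = (285769·285769 + 340·15498·15498, 285769·15498 + 15498·285769) = (163327842721, 8857695924)
(x_3, y_3) = (285769·163327842721 + 340·15498·8857695924, 285769·8857695924 + 15498·163327842721) = (93348068572789129, 5062509812995614)
(x_4, y_4) = (285769·93348068572789129 + 340·15498·5062509812995614, 285769·5062509812995614 + 15498·93348068572789129) = (53351968415791425367681, 2893416733491029538408)

285769 15498
163327842721 8857695924
93348068572789129 5062509812995614
53351968415791425367681 2893416733491029538408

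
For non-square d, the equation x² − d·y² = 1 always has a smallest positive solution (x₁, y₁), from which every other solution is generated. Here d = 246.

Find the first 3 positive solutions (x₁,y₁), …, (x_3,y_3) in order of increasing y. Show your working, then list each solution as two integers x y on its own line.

√246 → a₀=15, period (1,2,5,1,14,1,5,2,1,30); ℓ=10 even so k=9
a_0=15:  p_0=15·1+0=15,  q_0=15·0+1=1
a_1=1:  p_1=1·15+1=16,  q_1=1·1+0=1
…
a_3=5:  p_3=5·47+16=251,  q_3=5·3+1=16
…
a_5=14:  p_5=14·298+251=4423,  q_5=14·19+16=282
…
a_8=2:  p_8=2·28028+4721=60777,  q_8=2·1787+301=3875
a_9=1:  p_9=1·60777+28028=88805,  q_9=1·3875+1787=5662
fundamental: x₁=88805, y₁=5662  (since 7886328025 − 246·32058244 = 1)
n=2: (88805,5662)∘(88805,5662) = (88805·88805+246·5662·5662, 88805·5662+5662·88805) = (15772656049,1005627820)
n=3: (15772656049,1005627820)∘(88805,5662) = (88805·15772656049+246·5662·1005627820, 88805·1005627820+5662·15772656049) = (2801381440774085,178609557104538)

88805 5662
15772656049 1005627820
2801381440774085 178609557104538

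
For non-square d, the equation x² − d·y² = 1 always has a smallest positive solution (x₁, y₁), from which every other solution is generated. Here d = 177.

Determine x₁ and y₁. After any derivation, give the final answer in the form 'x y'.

62423 4692

√177 = [13; 3,3,2,8,2,3,3,26, …], period ℓ=8 (even) → k=7
i=0: a=13 ⇒ p=13, q=1
i=1: a=3 ⇒ p=40, q=3
i=2: a=3 ⇒ p=133, q=10
…
i=5: a=2 ⇒ p=5468, q=411
i=6: a=3 ⇒ p=18985, q=1427
i=7: a=3 ⇒ p=62423, q=4692
(x₁, y₁) = (62423, 4692);  62423² − 177·4692² = 1 ✓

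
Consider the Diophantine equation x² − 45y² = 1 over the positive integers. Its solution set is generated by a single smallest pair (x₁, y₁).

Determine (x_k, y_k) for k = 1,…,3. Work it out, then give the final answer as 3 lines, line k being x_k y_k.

161 24
51841 7728
16692641 2488392

d=45: √d = [6; 1,2,2,2,1,12] (ℓ=6, even), read p_5/q_5
step 0: (6, 1)  from 6·(1,0) + (0,1)
step 1: (7, 1)  from 1·(6,1) + (1,0)
…
step 3: (47, 7)  from 2·(20,3) + (7,1)
step 4: (114, 17)  from 2·(47,7) + (20,3)
step 5: (161, 24)  from 1·(114,17) + (47,7)
→ (161, 24).  Check: 161²=25921, 45·24²=25920, difference 1.
k=2:  x_2 = 161·161+45·24·24 = 51841,  y_2 = 161·24+24·161 = 7728
k=3:  x_3 = 161·51841+45·24·7728 = 16692641,  y_3 = 161·7728+24·51841 = 2488392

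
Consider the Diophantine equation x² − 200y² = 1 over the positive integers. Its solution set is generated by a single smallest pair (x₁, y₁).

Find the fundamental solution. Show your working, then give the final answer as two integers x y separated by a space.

[14; 7,28] for √200; ℓ=2 ⇒ convergent index 1
step 0: (14, 1)  from 14·(1,0) + (0,1)
step 1: (99, 7)  from 7·(14,1) + (1,0)
fundamental: x₁=99, y₁=7  (since 9801 − 200·49 = 1)

99 7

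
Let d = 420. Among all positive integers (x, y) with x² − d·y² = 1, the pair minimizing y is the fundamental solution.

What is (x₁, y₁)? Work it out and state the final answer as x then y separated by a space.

41 2

d=420: √d = [20; 2,40] (ℓ=2, even), read p_1/q_1
i=0: a=20 ⇒ p=20, q=1
i=1: a=2 ⇒ p=41, q=2
(x₁, y₁) = (41, 2);  41² − 420·2² = 1 ✓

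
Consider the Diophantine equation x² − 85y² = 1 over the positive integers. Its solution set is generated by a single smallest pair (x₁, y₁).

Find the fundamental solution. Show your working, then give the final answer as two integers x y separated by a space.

d=85: √d = [9; 4,1,1,4,18] (ℓ=5, odd), read p_9/q_9
i=0: a=9 ⇒ p=9, q=1
…
i=2: a=1 ⇒ p=46, q=5
i=3: a=1 ⇒ p=83, q=9
…
i=5: a=18 ⇒ p=6887, q=747
i=6: a=4 ⇒ p=27926, q=3029
…
i=8: a=1 ⇒ p=62739, q=6805
i=9: a=4 ⇒ p=285769, q=30996
fundamental: x₁=285769, y₁=30996  (since 81663921361 − 85·960752016 = 1)

285769 30996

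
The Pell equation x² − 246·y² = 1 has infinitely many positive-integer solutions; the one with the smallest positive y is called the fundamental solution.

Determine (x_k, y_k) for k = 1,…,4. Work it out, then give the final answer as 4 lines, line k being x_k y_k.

88805 5662
15772656049 1005627820
2801381440774085 178609557104538
497553357680112580801 31722843436331366360

√246 → a₀=15, period (1,2,5,1,14,1,5,2,1,30); ℓ=10 even so k=9
step 0: (15, 1)  from 15·(1,0) + (0,1)
…
step 2: (47, 3)  from 2·(16,1) + (15,1)
…
step 5: (4423, 282)  from 14·(298,19) + (251,16)
…
step 8: (60777, 3875)  from 2·(28028,1787) + (4721,301)
step 9: (88805, 5662)  from 1·(60777,3875) + (28028,1787)
fundamental: x₁=88805, y₁=5662  (since 7886328025 − 246·32058244 = 1)
(88805+5662√246)^2 = 15772656049 + 1005627820√246
(88805+5662√246)^3 = 2801381440774085 + 178609557104538√246
(88805+5662√246)^4 = 497553357680112580801 + 31722843436331366360√246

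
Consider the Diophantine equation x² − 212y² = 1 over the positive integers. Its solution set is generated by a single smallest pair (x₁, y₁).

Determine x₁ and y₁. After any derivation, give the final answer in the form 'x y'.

66249 4550

√212 → a₀=14, period (1,1,3,1,1,…,1,1,28); ℓ=14 even so k=13
i=0: a=14 ⇒ p=14, q=1
i=1: a=1 ⇒ p=15, q=1
…
i=4: a=1 ⇒ p=131, q=9
i=5: a=1 ⇒ p=233, q=16
…
i=7: a=6 ⇒ p=2417, q=166
…
i=10: a=1 ⇒ p=7979, q=548
…
i=12: a=1 ⇒ p=37114, q=2549
i=13: a=1 ⇒ p=66249, q=4550
fundamental: x₁=66249, y₁=4550  (since 4388930001 − 212·20702500 = 1)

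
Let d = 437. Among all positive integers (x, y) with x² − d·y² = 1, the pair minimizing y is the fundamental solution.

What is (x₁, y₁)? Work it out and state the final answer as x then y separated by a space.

√437 → a₀=20, period (1,9,2,9,1,40); ℓ=6 even so k=5
i=0: a=20 ⇒ p=20, q=1
…
i=3: a=2 ⇒ p=439, q=21
i=4: a=9 ⇒ p=4160, q=199
i=5: a=1 ⇒ p=4599, q=220
→ (4599, 220).  Check: 4599²=21150801, 437·220²=21150800, difference 1.

4599 220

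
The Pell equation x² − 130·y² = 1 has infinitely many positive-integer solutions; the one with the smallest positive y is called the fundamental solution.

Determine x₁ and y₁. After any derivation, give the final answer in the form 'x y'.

6499 570

√130 → a₀=11, period (2,2,22); ℓ=3 odd so k=5
i=0: a=11 ⇒ p=11, q=1
…
i=4: a=2 ⇒ p=2611, q=229
i=5: a=2 ⇒ p=6499, q=570
→ (6499, 570).  Check: 6499²=42237001, 130·570²=42237000, difference 1.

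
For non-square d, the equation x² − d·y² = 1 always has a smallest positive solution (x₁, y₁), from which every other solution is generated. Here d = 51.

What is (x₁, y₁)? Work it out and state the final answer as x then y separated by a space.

50 7

[7; 7,14] for √51; ℓ=2 ⇒ convergent index 1
step 0: (7, 1)  from 7·(1,0) + (0,1)
step 1: (50, 7)  from 7·(7,1) + (1,0)
(x₁, y₁) = (50, 7);  50² − 51·7² = 1 ✓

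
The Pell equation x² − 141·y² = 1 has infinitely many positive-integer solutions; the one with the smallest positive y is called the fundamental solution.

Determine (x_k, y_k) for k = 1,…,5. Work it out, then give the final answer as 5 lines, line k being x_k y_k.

95 8
18049 1520
3429215 288792
651532801 54868960
123787802975 10424813608

[11; 1,6,1,22] for √141; ℓ=4 ⇒ convergent index 3
step 0: (11, 1)  from 11·(1,0) + (0,1)
step 1: (12, 1)  from 1·(11,1) + (1,0)
step 2: (83, 7)  from 6·(12,1) + (11,1)
step 3: (95, 8)  from 1·(83,7) + (12,1)
→ (95, 8).  Check: 95²=9025, 141·8²=9024, difference 1.
n=2: (95,8)∘(95,8) = (95·95+141·8·8, 95·8+8·95) = (18049,1520)
n=3: (18049,1520)∘(95,8) = (95·18049+141·8·1520, 95·1520+8·18049) = (3429215,288792)
n=4: (3429215,288792)∘(95,8) = (95·3429215+141·8·288792, 95·288792+8·3429215) = (651532801,54868960)
n=5: (651532801,54868960)∘(95,8) = (95·651532801+141·8·54868960, 95·54868960+8·651532801) = (123787802975,10424813608)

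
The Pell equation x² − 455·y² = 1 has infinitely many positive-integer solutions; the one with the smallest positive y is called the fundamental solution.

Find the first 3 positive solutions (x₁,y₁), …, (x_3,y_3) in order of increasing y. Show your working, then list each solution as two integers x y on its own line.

√455 = [21; 3,42, …], period ℓ=2 (even) → k=1
k=0  a_k=21  p_k/q_k = 21/1
k=1  a_k=3  p_k/q_k = 64/3
(x₁, y₁) = (64, 3);  64² − 455·3² = 1 ✓
(x_2, y_2) = (64·64 + 455·3·3, 64·3 + 3·64) = (8191, 384)
(x_3, y_3) = (64·8191 + 455·3·384, 64·384 + 3·8191) = (1048384, 49149)

64 3
8191 384
1048384 49149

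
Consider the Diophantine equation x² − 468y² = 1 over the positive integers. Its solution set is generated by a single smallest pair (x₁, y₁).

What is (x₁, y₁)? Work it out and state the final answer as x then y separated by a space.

649 30

[21; 1,1,1,2,1,1,1,42] for √468; ℓ=8 ⇒ convergent index 7
k=0  a_k=21  p_k/q_k = 21/1
…
k=4  a_k=2  p_k/q_k = 173/8
k=5  a_k=1  p_k/q_k = 238/11
k=6  a_k=1  p_k/q_k = 411/19
k=7  a_k=1  p_k/q_k = 649/30
fundamental: x₁=649, y₁=30  (since 421201 − 468·900 = 1)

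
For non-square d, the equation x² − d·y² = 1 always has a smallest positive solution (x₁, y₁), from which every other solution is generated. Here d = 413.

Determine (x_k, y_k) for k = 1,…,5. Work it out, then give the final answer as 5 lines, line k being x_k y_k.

113399 5580
25718666401 1265532840
5832942102300599 287020317040740
1322899602891852585601 65095633862940217680
300030984130833440606834999 14763559568560095172347900

√413 = [20; 3,9,1,4,1,9,3,40, …], period ℓ=8 (even) → k=7
i=0: a=20 ⇒ p=20, q=1
i=1: a=3 ⇒ p=61, q=3
i=2: a=9 ⇒ p=569, q=28
…
i=4: a=4 ⇒ p=3089, q=152
…
i=6: a=9 ⇒ p=36560, q=1799
i=7: a=3 ⇒ p=113399, q=5580
→ (113399, 5580).  Check: 113399²=12859333201, 413·5580²=12859333200, difference 1.
k=2:  x_2 = 113399·113399+413·5580·5580 = 25718666401,  y_2 = 113399·5580+5580·113399 = 1265532840
k=3:  x_3 = 113399·25718666401+413·5580·1265532840 = 5832942102300599,  y_3 = 113399·1265532840+5580·25718666401 = 287020317040740
k=4:  x_4 = 113399·5832942102300599+413·5580·287020317040740 = 1322899602891852585601,  y_4 = 113399·287020317040740+5580·5832942102300599 = 65095633862940217680
k=5:  x_5 = 113399·1322899602891852585601+413·5580·65095633862940217680 = 300030984130833440606834999,  y_5 = 113399·65095633862940217680+5580·1322899602891852585601 = 14763559568560095172347900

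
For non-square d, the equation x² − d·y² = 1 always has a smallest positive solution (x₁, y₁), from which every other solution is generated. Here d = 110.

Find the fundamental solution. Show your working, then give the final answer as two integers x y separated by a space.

21 2

√110 → a₀=10, period (2,20); ℓ=2 even so k=1
a_0=10:  p_0=10·1+0=10,  q_0=10·0+1=1
a_1=2:  p_1=2·10+1=21,  q_1=2·1+0=2
(x₁, y₁) = (21, 2);  21² − 110·2² = 1 ✓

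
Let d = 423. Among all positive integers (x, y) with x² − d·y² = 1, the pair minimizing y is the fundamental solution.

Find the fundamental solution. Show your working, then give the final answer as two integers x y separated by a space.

√423 → a₀=20, period (1,1,3,4,3,1,1,40); ℓ=8 even so k=7
k=0  a_k=20  p_k/q_k = 20/1
k=1  a_k=1  p_k/q_k = 21/1
k=2  a_k=1  p_k/q_k = 41/2
k=3  a_k=3  p_k/q_k = 144/7
k=4  a_k=4  p_k/q_k = 617/30
…
k=6  a_k=1  p_k/q_k = 2612/127
k=7  a_k=1  p_k/q_k = 4607/224
(x₁, y₁) = (4607, 224);  4607² − 423·224² = 1 ✓

4607 224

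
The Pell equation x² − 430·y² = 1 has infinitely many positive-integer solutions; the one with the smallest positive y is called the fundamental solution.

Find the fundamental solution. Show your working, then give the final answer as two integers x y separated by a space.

√430 → a₀=20, period (1,2,1,3,1,…,2,1,40); ℓ=14 even so k=13
a_0=20:  p_0=20·1+0=20,  q_0=20·0+1=1
a_1=1:  p_1=1·20+1=21,  q_1=1·1+0=1
a_2=2:  p_2=2·21+20=62,  q_2=2·1+1=3
a_3=1:  p_3=1·62+21=83,  q_3=1·3+1=4
a_4=3:  p_4=3·83+62=311,  q_4=3·4+3=15
a_5=1:  p_5=1·311+83=394,  q_5=1·15+4=19
…
a_7=8:  p_7=8·2675+394=21794,  q_7=8·129+19=1051
a_8=6:  p_8=6·21794+2675=133439,  q_8=6·1051+129=6435
a_9=1:  p_9=1·133439+21794=155233,  q_9=1·6435+1051=7486
a_10=3:  p_10=3·155233+133439=599138,  q_10=3·7486+6435=28893
a_11=1:  p_11=1·599138+155233=754371,  q_11=1·28893+7486=36379
a_12=2:  p_12=2·754371+599138=2107880,  q_12=2·36379+28893=101651
a_13=1:  p_13=1·2107880+754371=2862251,  q_13=1·101651+36379=138030
(x₁, y₁) = (2862251, 138030);  2862251² − 430·138030² = 1 ✓

2862251 138030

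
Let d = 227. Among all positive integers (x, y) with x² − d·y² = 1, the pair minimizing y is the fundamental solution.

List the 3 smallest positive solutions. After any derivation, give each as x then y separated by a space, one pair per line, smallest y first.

√227 = [15; 15,30, …], period ℓ=2 (even) → k=1
k=0  a_k=15  p_k/q_k = 15/1
k=1  a_k=15  p_k/q_k = 226/15
(x₁, y₁) = (226, 15);  226² − 227·15² = 1 ✓
k=2:  x_2 = 226·226+227·15·15 = 102151,  y_2 = 226·15+15·226 = 6780
k=3:  x_3 = 226·102151+227·15·6780 = 46172026,  y_3 = 226·6780+15·102151 = 3064545

226 15
102151 6780
46172026 3064545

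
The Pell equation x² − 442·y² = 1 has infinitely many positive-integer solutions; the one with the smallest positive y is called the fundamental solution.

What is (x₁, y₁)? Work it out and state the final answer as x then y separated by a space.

[21; 42] for √442; ℓ=1 ⇒ convergent index 1
k=0  a_k=21  p_k/q_k = 21/1
k=1  a_k=42  p_k/q_k = 883/42
fundamental: x₁=883, y₁=42  (since 779689 − 442·1764 = 1)

883 42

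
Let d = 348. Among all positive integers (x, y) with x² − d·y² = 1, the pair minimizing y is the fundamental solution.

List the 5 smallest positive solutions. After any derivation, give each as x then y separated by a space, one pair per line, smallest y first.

√348 = [18; 1,1,1,8,1,1,1,36, …], period ℓ=8 (even) → k=7
a_0=18:  p_0=18·1+0=18,  q_0=18·0+1=1
…
a_2=1:  p_2=1·19+18=37,  q_2=1·1+1=2
a_3=1:  p_3=1·37+19=56,  q_3=1·2+1=3
a_4=8:  p_4=8·56+37=485,  q_4=8·3+2=26
…
a_6=1:  p_6=1·541+485=1026,  q_6=1·29+26=55
a_7=1:  p_7=1·1026+541=1567,  q_7=1·55+29=84
fundamental: x₁=1567, y₁=84  (since 2455489 − 348·7056 = 1)
(1567+84√348)^2 = 4910977 + 263256√348
(1567+84√348)^3 = 15391000351 + 825044220√348
(1567+84√348)^4 = 48235390189057 + 2585688322224√348
(1567+84√348)^5 = 151169697461504287 + 8103546376805796√348

1567 84
4910977 263256
15391000351 825044220
48235390189057 2585688322224
151169697461504287 8103546376805796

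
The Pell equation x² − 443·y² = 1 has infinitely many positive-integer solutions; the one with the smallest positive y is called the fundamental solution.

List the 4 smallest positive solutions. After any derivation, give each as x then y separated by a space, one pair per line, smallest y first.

442 21
390727 18564
345402226 16410555
305335177057 14506912056

√443 = [21; 21,42, …], period ℓ=2 (even) → k=1
a_0=21:  p_0=21·1+0=21,  q_0=21·0+1=1
a_1=21:  p_1=21·21+1=442,  q_1=21·1+0=21
→ (442, 21).  Check: 442²=195364, 443·21²=195363, difference 1.
k=2:  x_2 = 442·442+443·21·21 = 390727,  y_2 = 442·21+21·442 = 18564
k=3:  x_3 = 442·390727+443·21·18564 = 345402226,  y_3 = 442·18564+21·390727 = 16410555
k=4:  x_4 = 442·345402226+443·21·16410555 = 305335177057,  y_4 = 442·16410555+21·345402226 = 14506912056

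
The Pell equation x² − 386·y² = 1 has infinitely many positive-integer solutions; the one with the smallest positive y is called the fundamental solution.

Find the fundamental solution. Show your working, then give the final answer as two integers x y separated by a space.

√386 → a₀=19, period (1,1,1,4,1,18,1,4,1,1,1,38); ℓ=12 even so k=11
k=0  a_k=19  p_k/q_k = 19/1
…
k=3  a_k=1  p_k/q_k = 59/3
…
k=5  a_k=1  p_k/q_k = 334/17
k=6  a_k=18  p_k/q_k = 6287/320
…
k=8  a_k=4  p_k/q_k = 32771/1668
…
k=10  a_k=1  p_k/q_k = 72163/3673
k=11  a_k=1  p_k/q_k = 111555/5678
→ (111555, 5678).  Check: 111555²=12444518025, 386·5678²=12444518024, difference 1.

111555 5678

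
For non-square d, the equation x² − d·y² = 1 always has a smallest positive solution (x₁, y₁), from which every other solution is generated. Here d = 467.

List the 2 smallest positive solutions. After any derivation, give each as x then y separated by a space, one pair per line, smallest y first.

√467 = [21; 1,1,1,1,3,…,1,1,42, …], period ℓ=14 (even) → k=13
a_0=21:  p_0=21·1+0=21,  q_0=21·0+1=1
a_1=1:  p_1=1·21+1=22,  q_1=1·1+0=1
a_2=1:  p_2=1·22+21=43,  q_2=1·1+1=2
…
a_5=3:  p_5=3·108+65=389,  q_5=3·5+3=18
…
a_7=21:  p_7=21·1275+389=27164,  q_7=21·59+18=1257
a_8=3:  p_8=3·27164+1275=82767,  q_8=3·1257+59=3830
…
a_12=1:  p_12=1·633697+358232=991929,  q_12=1·29324+16577=45901
a_13=1:  p_13=1·991929+633697=1625626,  q_13=1·45901+29324=75225
fundamental: x₁=1625626, y₁=75225  (since 2642659891876 − 467·5658800625 = 1)
(1625626+75225√467)^2 = 5285319783751 + 244575431700√467

1625626 75225
5285319783751 244575431700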